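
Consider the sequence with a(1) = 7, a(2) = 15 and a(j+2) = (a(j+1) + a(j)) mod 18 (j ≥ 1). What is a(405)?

8

Listing terms: a(1) = 7; a(2) = 15; a(3) = 4; a(4) = 1; a(5) = 5; a(6) = 6; a(7) = 11; a(8) = 17; a(9) = 10; a(10) = 9; a(11) = 1; a(12) = 10; a(13) = 11; a(14) = 3; a(15) = 14; a(16) = 17; a(17) = 13; a(18) = 12; a(19) = 7; a(20) = 1; a(21) = 8; a(22) = 9; a(23) = 17; a(24) = 8; a(25) = 7; a(26) = 15.
The sequence repeats with period 24.
So a(405) = a(1 + ((405-1) mod 24)) = a(21) = 8.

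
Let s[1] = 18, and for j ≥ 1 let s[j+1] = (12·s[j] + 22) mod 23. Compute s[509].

3

We have s[1] = 18; s[2] = 8; s[3] = 3; s[4] = 12; s[5] = 5; s[6] = 13; s[7] = 17; s[8] = 19; s[9] = 20; s[10] = 9; s[11] = 15; s[12] = 18.
The sequence repeats with period 11.
(509 - 1) mod 11 = 2, so s[509] = s[3] = 3.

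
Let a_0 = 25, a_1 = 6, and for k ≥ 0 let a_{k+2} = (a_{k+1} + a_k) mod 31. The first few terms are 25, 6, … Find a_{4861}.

Listing terms: a_0 = 25,  a_1 = 6,  a_2 = 0,  a_3 = 6,  a_4 = 6,  a_5 = 12,  a_6 = 18,  a_7 = 30,  a_8 = 17,  a_9 = 16,  a_{10} = 2,  a_{11} = 18,  a_{12} = 20,  a_{13} = 7,  a_{14} = 27,  a_{15} = 3,  a_{16} = 30,  a_{17} = 2,  a_{18} = 1,  a_{19} = 3,  a_{20} = 4,  a_{21} = 7,  a_{22} = 11,  a_{23} = 18,  a_{24} = 29,  a_{25} = 16,  a_{26} = 14,  a_{27} = 30,  a_{28} = 13,  a_{29} = 12,  a_{30} = 25,  a_{31} = 6.
The sequence repeats with period 30.
So a_{4861} = a_{0 + ((4861-0) mod 30)} = a_1 = 6.

6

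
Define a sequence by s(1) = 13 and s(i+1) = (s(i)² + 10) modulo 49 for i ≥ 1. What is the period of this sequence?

3

We have s(1) = 13, s(2) = 32, s(3) = 5, s(4) = 35, s(5) = 10, s(6) = 12, s(7) = 7, s(8) = 10.
Since s(8) = s(5) = 10, the sequence is eventually periodic: after a pre-period of length 4 it cycles with period 3.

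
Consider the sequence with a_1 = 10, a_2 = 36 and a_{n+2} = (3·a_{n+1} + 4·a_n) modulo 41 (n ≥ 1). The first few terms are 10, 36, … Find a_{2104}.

Listing terms: a_1 = 10,  a_2 = 36,  a_3 = 25,  a_4 = 14,  a_5 = 19,  a_6 = 31,  a_7 = 5,  a_8 = 16,  a_9 = 27,  a_{10} = 22,  a_{11} = 10,  a_{12} = 36.
Since (a_{11}, a_{12}) = (a_1, a_2) = (10, 36) (two consecutive terms determine the rest), the sequence is periodic with period 10.
(2104 - 1) mod 10 = 3, so a_{2104} = a_4 = 14.

14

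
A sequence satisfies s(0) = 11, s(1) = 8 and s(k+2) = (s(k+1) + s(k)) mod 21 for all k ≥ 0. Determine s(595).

6

We have s(0) = 11,  s(1) = 8,  s(2) = 19,  s(3) = 6,  s(4) = 4,  s(5) = 10,  s(6) = 14,  s(7) = 3,  s(8) = 17,  s(9) = 20,  s(10) = 16,  s(11) = 15,  s(12) = 10,  s(13) = 4,  s(14) = 14,  s(15) = 18,  s(16) = 11,  s(17) = 8.
The sequence repeats with period 16.
So s(595) = s(0 + ((595-0) mod 16)) = s(3) = 6.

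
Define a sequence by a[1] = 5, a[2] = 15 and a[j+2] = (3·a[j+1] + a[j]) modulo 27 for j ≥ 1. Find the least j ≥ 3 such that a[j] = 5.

5

We have a[1] = 5,  a[2] = 15,  a[3] = 23,  a[4] = 3,  a[5] = 5,  a[6] = 18,  a[7] = 5,  a[8] = 6,  a[9] = 23,  a[10] = 21,  a[11] = 5,  a[12] = 9,  a[13] = 5,  a[14] = 24,  a[15] = 23,  a[16] = 12,  a[17] = 5,  a[18] = 0,  a[19] = 5,  a[20] = 15.
The sequence repeats with period 18.
The value 5 first appears (with j ≥ 3) at a[5].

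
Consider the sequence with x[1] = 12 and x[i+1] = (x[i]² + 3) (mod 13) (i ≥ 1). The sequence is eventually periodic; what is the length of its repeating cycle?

5

x[1] = 12, x[2] = 4, x[3] = 6, x[4] = 0, x[5] = 3, x[6] = 12.
The sequence repeats with period 5.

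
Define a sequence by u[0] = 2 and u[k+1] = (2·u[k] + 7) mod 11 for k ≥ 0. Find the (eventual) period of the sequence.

u[0] = 2; u[1] = 0; u[2] = 7; u[3] = 10; u[4] = 5; u[5] = 6; u[6] = 8; u[7] = 1; u[8] = 9; u[9] = 3; u[10] = 2.
Since u[10] = u[0] = 2, the sequence is periodic with period 10.

10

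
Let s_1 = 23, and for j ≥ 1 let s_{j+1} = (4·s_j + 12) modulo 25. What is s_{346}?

s_1 = 23; s_2 = 4; s_3 = 3; s_4 = 24; s_5 = 8; s_6 = 19; s_7 = 13; s_8 = 14; s_9 = 18; s_{10} = 9; s_{11} = 23.
Since s_{11} = s_1 = 23, the sequence is periodic with period 10.
(346 - 1) mod 10 = 5, so s_{346} = s_6 = 19.

19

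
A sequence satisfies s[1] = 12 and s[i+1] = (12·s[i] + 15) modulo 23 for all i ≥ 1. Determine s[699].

We have s[1] = 12; s[2] = 21; s[3] = 14; s[4] = 22; s[5] = 3; s[6] = 5; s[7] = 6; s[8] = 18; s[9] = 1; s[10] = 4; s[11] = 17; s[12] = 12.
Since s[12] = s[1] = 12, the sequence is periodic with period 11.
So s[699] = s[1 + ((699-1) mod 11)] = s[6] = 5.

5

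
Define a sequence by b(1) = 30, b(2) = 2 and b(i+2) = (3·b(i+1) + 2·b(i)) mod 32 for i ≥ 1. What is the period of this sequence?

Computing terms: b(1) = 30; b(2) = 2; b(3) = 2; b(4) = 10; b(5) = 2; b(6) = 26; b(7) = 18; b(8) = 10; b(9) = 2.
Since (b(8), b(9)) = (b(4), b(5)) = (10, 2) (two consecutive terms determine the rest), the sequence is eventually periodic: after a pre-period of length 3 it cycles with period 4.

4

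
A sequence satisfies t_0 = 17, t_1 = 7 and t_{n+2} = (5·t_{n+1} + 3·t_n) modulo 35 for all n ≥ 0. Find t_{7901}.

t_0 = 17,  t_1 = 7,  t_2 = 16,  t_3 = 31,  t_4 = 28,  t_5 = 23,  t_6 = 24,  t_7 = 14,  t_8 = 2,  t_9 = 17,  t_{10} = 21,  t_{11} = 16,  t_{12} = 3,  t_{13} = 28,  t_{14} = 9,  t_{15} = 24,  t_{16} = 7,  t_{17} = 2,  t_{18} = 31,  t_{19} = 21,  t_{20} = 23,  t_{21} = 3,  t_{22} = 14,  t_{23} = 9,  t_{24} = 17,  t_{25} = 7.
The sequence repeats with period 24.
(7901 - 0) mod 24 = 5, so t_{7901} = t_5 = 23.

23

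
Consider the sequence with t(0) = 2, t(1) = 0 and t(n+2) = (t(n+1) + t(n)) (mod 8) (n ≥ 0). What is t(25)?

We have t(0) = 2; t(1) = 0; t(2) = 2; t(3) = 2; t(4) = 4; t(5) = 6; t(6) = 2; t(7) = 0.
The sequence repeats with period 6.
So t(25) = t(0 + ((25-0) mod 6)) = t(1) = 0.

0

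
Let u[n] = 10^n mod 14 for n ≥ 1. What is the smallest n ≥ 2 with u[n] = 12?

5

Listing terms: u[1] = 10, u[2] = 2, u[3] = 6, u[4] = 4, u[5] = 12, u[6] = 8, u[7] = 10.
The sequence repeats with period 6.
The value 12 first appears (with n ≥ 2) at u[5].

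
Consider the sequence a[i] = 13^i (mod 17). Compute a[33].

Computing terms: a[1] = 13,  a[2] = 16,  a[3] = 4,  a[4] = 1,  a[5] = 13.
Since a[5] = a[1] = 13, the sequence is periodic with period 4.
So a[33] = a[1 + ((33-1) mod 4)] = a[1] = 13.

13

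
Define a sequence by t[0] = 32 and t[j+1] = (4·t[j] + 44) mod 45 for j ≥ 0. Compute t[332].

42

Computing terms: t[0] = 32, t[1] = 37, t[2] = 12, t[3] = 2, t[4] = 7, t[5] = 27, t[6] = 17, t[7] = 22, t[8] = 42, t[9] = 32.
The sequence repeats with period 9.
(332 - 0) mod 9 = 8, so t[332] = t[8] = 42.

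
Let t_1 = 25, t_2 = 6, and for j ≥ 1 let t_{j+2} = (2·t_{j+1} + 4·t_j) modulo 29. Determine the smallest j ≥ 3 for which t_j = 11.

14

Computing terms: t_1 = 25, t_2 = 6, t_3 = 25, t_4 = 16, t_5 = 16, t_6 = 9, t_7 = 24, t_8 = 26, t_9 = 3, t_{10} = 23, t_{11} = 0, t_{12} = 5, t_{13} = 10, t_{14} = 11, t_{15} = 4, t_{16} = 23, t_{17} = 4, t_{18} = 13, t_{19} = 13, t_{20} = 20, t_{21} = 5, t_{22} = 3, t_{23} = 26, t_{24} = 6, t_{25} = 0, t_{26} = 24, t_{27} = 19, t_{28} = 18, t_{29} = 25, t_{30} = 6.
Since (t_{29}, t_{30}) = (t_1, t_2) = (25, 6) (two consecutive terms determine the rest), the sequence is periodic with period 28.
The value 11 first appears (with j ≥ 3) at t_{14}.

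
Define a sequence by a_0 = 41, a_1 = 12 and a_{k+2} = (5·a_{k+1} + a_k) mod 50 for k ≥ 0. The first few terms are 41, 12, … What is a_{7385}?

We have a_0 = 41; a_1 = 12; a_2 = 1; a_3 = 17; a_4 = 36; a_5 = 47; a_6 = 21; a_7 = 2; a_8 = 31; a_9 = 7; a_{10} = 16; a_{11} = 37; a_{12} = 1; a_{13} = 42; a_{14} = 11; a_{15} = 47; a_{16} = 46; a_{17} = 27; a_{18} = 31; a_{19} = 32; a_{20} = 41; a_{21} = 37; a_{22} = 26; a_{23} = 17; a_{24} = 11; a_{25} = 22; a_{26} = 21; a_{27} = 27; a_{28} = 6; a_{29} = 7; a_{30} = 41; a_{31} = 12.
The sequence repeats with period 30.
(7385 - 0) mod 30 = 5, so a_{7385} = a_5 = 47.

47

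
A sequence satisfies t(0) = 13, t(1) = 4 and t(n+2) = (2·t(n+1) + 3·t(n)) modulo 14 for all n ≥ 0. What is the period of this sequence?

Computing terms: t(0) = 13; t(1) = 4; t(2) = 5; t(3) = 8; t(4) = 3; t(5) = 2; t(6) = 13; t(7) = 4.
The sequence repeats with period 6.

6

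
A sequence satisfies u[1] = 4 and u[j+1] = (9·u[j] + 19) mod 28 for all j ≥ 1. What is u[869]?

Computing terms: u[1] = 4,  u[2] = 27,  u[3] = 10,  u[4] = 25,  u[5] = 20,  u[6] = 3,  u[7] = 18,  u[8] = 13,  u[9] = 24,  u[10] = 11,  u[11] = 6,  u[12] = 17,  u[13] = 4.
Since u[13] = u[1] = 4, the sequence is periodic with period 12.
(869 - 1) mod 12 = 4, so u[869] = u[5] = 20.

20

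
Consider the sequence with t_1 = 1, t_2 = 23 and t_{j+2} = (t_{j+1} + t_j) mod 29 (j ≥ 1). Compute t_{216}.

2

We have t_1 = 1, t_2 = 23, t_3 = 24, t_4 = 18, t_5 = 13, t_6 = 2, t_7 = 15, t_8 = 17, t_9 = 3, t_{10} = 20, t_{11} = 23, t_{12} = 14, t_{13} = 8, t_{14} = 22, t_{15} = 1, t_{16} = 23.
Since (t_{15}, t_{16}) = (t_1, t_2) = (1, 23) (two consecutive terms determine the rest), the sequence is periodic with period 14.
(216 - 1) mod 14 = 5, so t_{216} = t_6 = 2.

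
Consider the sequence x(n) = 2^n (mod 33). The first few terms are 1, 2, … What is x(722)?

x(0) = 1, x(1) = 2, x(2) = 4, x(3) = 8, x(4) = 16, x(5) = 32, x(6) = 31, x(7) = 29, x(8) = 25, x(9) = 17, x(10) = 1.
The sequence repeats with period 10.
So x(722) = x(0 + ((722-0) mod 10)) = x(2) = 4.

4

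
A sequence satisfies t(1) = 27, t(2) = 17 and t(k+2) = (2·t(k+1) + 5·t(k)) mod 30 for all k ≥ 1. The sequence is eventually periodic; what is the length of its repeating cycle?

12

Listing terms: t(1) = 27,  t(2) = 17,  t(3) = 19,  t(4) = 3,  t(5) = 11,  t(6) = 7,  t(7) = 9,  t(8) = 23,  t(9) = 1,  t(10) = 27,  t(11) = 29,  t(12) = 13,  t(13) = 21,  t(14) = 17,  t(15) = 19.
Since (t(14), t(15)) = (t(2), t(3)) = (17, 19) (two consecutive terms determine the rest), the sequence is eventually periodic: after a pre-period of length 1 it cycles with period 12.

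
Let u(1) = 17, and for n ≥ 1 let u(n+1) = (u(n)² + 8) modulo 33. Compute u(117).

8

u(1) = 17, u(2) = 0, u(3) = 8, u(4) = 6, u(5) = 11, u(6) = 30, u(7) = 17.
Since u(7) = u(1) = 17, the sequence is periodic with period 6.
(117 - 1) mod 6 = 2, so u(117) = u(3) = 8.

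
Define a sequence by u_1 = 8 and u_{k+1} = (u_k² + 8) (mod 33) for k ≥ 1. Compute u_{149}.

17

Listing terms: u_1 = 8, u_2 = 6, u_3 = 11, u_4 = 30, u_5 = 17, u_6 = 0, u_7 = 8.
The sequence repeats with period 6.
(149 - 1) mod 6 = 4, so u_{149} = u_5 = 17.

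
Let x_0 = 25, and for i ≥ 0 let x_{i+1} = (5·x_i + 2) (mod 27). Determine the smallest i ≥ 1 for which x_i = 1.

Listing terms: x_0 = 25, x_1 = 19, x_2 = 16, x_3 = 1, x_4 = 7, x_5 = 10, x_6 = 25.
The sequence repeats with period 6.
The value 1 first appears (with i ≥ 1) at x_3.

3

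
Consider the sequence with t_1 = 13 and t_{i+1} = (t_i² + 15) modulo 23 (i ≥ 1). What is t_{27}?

15

t_1 = 13,  t_2 = 0,  t_3 = 15,  t_4 = 10,  t_5 = 0.
Since t_5 = t_2 = 0, the sequence is eventually periodic: after a pre-period of length 1 it cycles with period 3.
For i ≥ 2, t_i depends only on (i - 2) mod 3. (27 - 2) mod 3 = 1, so t_{27} = t_3 = 15.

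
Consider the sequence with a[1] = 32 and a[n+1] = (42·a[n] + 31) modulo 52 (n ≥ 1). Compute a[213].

a[1] = 32; a[2] = 23; a[3] = 9; a[4] = 45; a[5] = 49; a[6] = 9.
Since a[6] = a[3] = 9, the sequence is eventually periodic: after a pre-period of length 2 it cycles with period 3.
For n ≥ 3, a[n] depends only on (n - 3) mod 3. (213 - 3) mod 3 = 0, so a[213] = a[3] = 9.

9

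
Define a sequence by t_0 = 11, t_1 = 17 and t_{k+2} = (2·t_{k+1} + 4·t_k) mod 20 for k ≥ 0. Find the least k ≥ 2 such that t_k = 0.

We have t_0 = 11; t_1 = 17; t_2 = 18; t_3 = 4; t_4 = 0; t_5 = 16; t_6 = 12; t_7 = 8; t_8 = 4; t_9 = 0.
Since (t_8, t_9) = (t_3, t_4) = (4, 0) (two consecutive terms determine the rest), the sequence is eventually periodic: after a pre-period of length 3 it cycles with period 5.
The value 0 first appears (with k ≥ 2) at t_4.

4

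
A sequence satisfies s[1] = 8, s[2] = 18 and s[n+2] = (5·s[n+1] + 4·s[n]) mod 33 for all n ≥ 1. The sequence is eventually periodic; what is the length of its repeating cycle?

s[1] = 8, s[2] = 18, s[3] = 23, s[4] = 22, s[5] = 4, s[6] = 9, s[7] = 28, s[8] = 11, s[9] = 2, s[10] = 21, s[11] = 14, s[12] = 22, s[13] = 1, s[14] = 27, s[15] = 7, s[16] = 11, s[17] = 17, s[18] = 30, s[19] = 20, s[20] = 22, s[21] = 25, s[22] = 15, s[23] = 10, s[24] = 11, s[25] = 29, s[26] = 24, s[27] = 5, s[28] = 22, s[29] = 31, s[30] = 12, s[31] = 19, s[32] = 11, s[33] = 32, s[34] = 6, s[35] = 26, s[36] = 22, s[37] = 16, s[38] = 3, s[39] = 13, s[40] = 11, s[41] = 8, s[42] = 18.
Since (s[41], s[42]) = (s[1], s[2]) = (8, 18) (two consecutive terms determine the rest), the sequence is periodic with period 40.

40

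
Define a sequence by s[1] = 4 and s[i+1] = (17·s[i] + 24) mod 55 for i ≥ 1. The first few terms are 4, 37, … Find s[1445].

Computing terms: s[1] = 4, s[2] = 37, s[3] = 48, s[4] = 15, s[5] = 4.
Since s[5] = s[1] = 4, the sequence is periodic with period 4.
So s[1445] = s[1 + ((1445-1) mod 4)] = s[1] = 4.

4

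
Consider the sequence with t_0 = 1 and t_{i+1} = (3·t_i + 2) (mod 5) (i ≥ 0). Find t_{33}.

0

t_0 = 1; t_1 = 0; t_2 = 2; t_3 = 3; t_4 = 1.
Since t_4 = t_0 = 1, the sequence is periodic with period 4.
So t_{33} = t_{0 + ((33-0) mod 4)} = t_1 = 0.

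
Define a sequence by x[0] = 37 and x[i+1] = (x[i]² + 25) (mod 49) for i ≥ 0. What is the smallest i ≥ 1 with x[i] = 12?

4

Computing terms: x[0] = 37,  x[1] = 22,  x[2] = 19,  x[3] = 43,  x[4] = 12,  x[5] = 22.
Since x[5] = x[1] = 22, the sequence is eventually periodic: after a pre-period of length 1 it cycles with period 4.
The value 12 first appears (with i ≥ 1) at x[4].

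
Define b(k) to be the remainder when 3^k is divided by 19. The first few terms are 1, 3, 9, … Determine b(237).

Listing terms: b(0) = 1; b(1) = 3; b(2) = 9; b(3) = 8; b(4) = 5; b(5) = 15; b(6) = 7; b(7) = 2; b(8) = 6; b(9) = 18; b(10) = 16; b(11) = 10; b(12) = 11; b(13) = 14; b(14) = 4; b(15) = 12; b(16) = 17; b(17) = 13; b(18) = 1.
The sequence repeats with period 18.
(237 - 0) mod 18 = 3, so b(237) = b(3) = 8.

8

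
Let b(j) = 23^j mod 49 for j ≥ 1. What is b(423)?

We have b(1) = 23; b(2) = 39; b(3) = 15; b(4) = 2; b(5) = 46; b(6) = 29; b(7) = 30; b(8) = 4; b(9) = 43; b(10) = 9; b(11) = 11; b(12) = 8; b(13) = 37; b(14) = 18; b(15) = 22; b(16) = 16; b(17) = 25; b(18) = 36; b(19) = 44; b(20) = 32; b(21) = 1; b(22) = 23.
Since b(22) = b(1) = 23, the sequence is periodic with period 21.
So b(423) = b(1 + ((423-1) mod 21)) = b(3) = 15.

15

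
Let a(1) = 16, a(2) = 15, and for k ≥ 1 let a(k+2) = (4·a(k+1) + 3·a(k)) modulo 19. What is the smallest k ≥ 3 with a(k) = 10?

Listing terms: a(1) = 16, a(2) = 15, a(3) = 13, a(4) = 2, a(5) = 9, a(6) = 4, a(7) = 5, a(8) = 13, a(9) = 10, a(10) = 3, a(11) = 4, a(12) = 6, a(13) = 17, a(14) = 10, a(15) = 15, a(16) = 14, a(17) = 6, a(18) = 9, a(19) = 16, a(20) = 15.
The sequence repeats with period 18.
The value 10 first appears (with k ≥ 3) at a(9).

9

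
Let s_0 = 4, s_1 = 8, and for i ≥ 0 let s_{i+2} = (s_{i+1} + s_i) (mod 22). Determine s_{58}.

Computing terms: s_0 = 4,  s_1 = 8,  s_2 = 12,  s_3 = 20,  s_4 = 10,  s_5 = 8,  s_6 = 18,  s_7 = 4,  s_8 = 0,  s_9 = 4,  s_{10} = 4,  s_{11} = 8.
The sequence repeats with period 10.
(58 - 0) mod 10 = 8, so s_{58} = s_8 = 0.

0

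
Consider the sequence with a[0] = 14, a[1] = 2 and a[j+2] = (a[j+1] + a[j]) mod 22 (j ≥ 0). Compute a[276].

20

Listing terms: a[0] = 14; a[1] = 2; a[2] = 16; a[3] = 18; a[4] = 12; a[5] = 8; a[6] = 20; a[7] = 6; a[8] = 4; a[9] = 10; a[10] = 14; a[11] = 2.
The sequence repeats with period 10.
So a[276] = a[0 + ((276-0) mod 10)] = a[6] = 20.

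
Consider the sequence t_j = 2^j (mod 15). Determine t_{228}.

We have t_0 = 1, t_1 = 2, t_2 = 4, t_3 = 8, t_4 = 1.
Since t_4 = t_0 = 1, the sequence is periodic with period 4.
(228 - 0) mod 4 = 0, so t_{228} = t_0 = 1.

1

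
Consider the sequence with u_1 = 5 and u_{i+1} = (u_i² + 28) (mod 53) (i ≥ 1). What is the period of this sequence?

u_1 = 5, u_2 = 0, u_3 = 28, u_4 = 17, u_5 = 52, u_6 = 29, u_7 = 21, u_8 = 45, u_9 = 39, u_{10} = 12, u_{11} = 13, u_{12} = 38, u_{13} = 41, u_{14} = 13.
Since u_{14} = u_{11} = 13, the sequence is eventually periodic: after a pre-period of length 10 it cycles with period 3.

3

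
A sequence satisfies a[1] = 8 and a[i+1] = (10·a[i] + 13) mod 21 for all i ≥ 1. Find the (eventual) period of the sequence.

6

Listing terms: a[1] = 8,  a[2] = 9,  a[3] = 19,  a[4] = 14,  a[5] = 6,  a[6] = 10,  a[7] = 8.
The sequence repeats with period 6.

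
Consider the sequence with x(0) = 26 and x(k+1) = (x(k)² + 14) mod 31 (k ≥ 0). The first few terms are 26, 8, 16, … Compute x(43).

23

We have x(0) = 26, x(1) = 8, x(2) = 16, x(3) = 22, x(4) = 2, x(5) = 18, x(6) = 28, x(7) = 23, x(8) = 16.
Since x(8) = x(2) = 16, the sequence is eventually periodic: after a pre-period of length 2 it cycles with period 6.
For k ≥ 2, x(k) depends only on (k - 2) mod 6. (43 - 2) mod 6 = 5, so x(43) = x(7) = 23.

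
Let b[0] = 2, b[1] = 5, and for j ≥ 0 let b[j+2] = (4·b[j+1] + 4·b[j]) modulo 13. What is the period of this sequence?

We have b[0] = 2,  b[1] = 5,  b[2] = 2,  b[3] = 2,  b[4] = 3,  b[5] = 7,  b[6] = 1,  b[7] = 6,  b[8] = 2,  b[9] = 6,  b[10] = 6,  b[11] = 9,  b[12] = 8,  b[13] = 3,  b[14] = 5,  b[15] = 6,  b[16] = 5,  b[17] = 5,  b[18] = 1,  b[19] = 11,  b[20] = 9,  b[21] = 2,  b[22] = 5.
Since (b[21], b[22]) = (b[0], b[1]) = (2, 5) (two consecutive terms determine the rest), the sequence is periodic with period 21.

21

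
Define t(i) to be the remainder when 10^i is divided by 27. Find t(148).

Computing terms: t(1) = 10,  t(2) = 19,  t(3) = 1,  t(4) = 10.
The sequence repeats with period 3.
So t(148) = t(1 + ((148-1) mod 3)) = t(1) = 10.

10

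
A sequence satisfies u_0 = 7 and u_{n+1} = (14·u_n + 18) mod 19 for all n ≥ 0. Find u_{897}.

13

Computing terms: u_0 = 7, u_1 = 2, u_2 = 8, u_3 = 16, u_4 = 14, u_5 = 5, u_6 = 12, u_7 = 15, u_8 = 0, u_9 = 18, u_{10} = 4, u_{11} = 17, u_{12} = 9, u_{13} = 11, u_{14} = 1, u_{15} = 13, u_{16} = 10, u_{17} = 6, u_{18} = 7.
The sequence repeats with period 18.
So u_{897} = u_{0 + ((897-0) mod 18)} = u_{15} = 13.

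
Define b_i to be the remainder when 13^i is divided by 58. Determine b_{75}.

35

b_1 = 13; b_2 = 53; b_3 = 51; b_4 = 25; b_5 = 35; b_6 = 49; b_7 = 57; b_8 = 45; b_9 = 5; b_{10} = 7; b_{11} = 33; b_{12} = 23; b_{13} = 9; b_{14} = 1; b_{15} = 13.
Since b_{15} = b_1 = 13, the sequence is periodic with period 14.
So b_{75} = b_{1 + ((75-1) mod 14)} = b_5 = 35.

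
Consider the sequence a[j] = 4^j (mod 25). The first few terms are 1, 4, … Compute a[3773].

a[0] = 1,  a[1] = 4,  a[2] = 16,  a[3] = 14,  a[4] = 6,  a[5] = 24,  a[6] = 21,  a[7] = 9,  a[8] = 11,  a[9] = 19,  a[10] = 1.
The sequence repeats with period 10.
(3773 - 0) mod 10 = 3, so a[3773] = a[3] = 14.

14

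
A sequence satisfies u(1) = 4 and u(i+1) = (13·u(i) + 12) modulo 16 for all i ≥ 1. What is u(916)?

8

We have u(1) = 4,  u(2) = 0,  u(3) = 12,  u(4) = 8,  u(5) = 4.
The sequence repeats with period 4.
So u(916) = u(1 + ((916-1) mod 4)) = u(4) = 8.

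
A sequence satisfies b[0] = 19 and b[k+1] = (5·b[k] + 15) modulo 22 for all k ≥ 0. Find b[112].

b[0] = 19, b[1] = 0, b[2] = 15, b[3] = 2, b[4] = 3, b[5] = 8, b[6] = 11, b[7] = 4, b[8] = 13, b[9] = 14, b[10] = 19.
Since b[10] = b[0] = 19, the sequence is periodic with period 10.
So b[112] = b[0 + ((112-0) mod 10)] = b[2] = 15.

15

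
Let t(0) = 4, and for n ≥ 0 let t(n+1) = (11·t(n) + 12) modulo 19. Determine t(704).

1

We have t(0) = 4,  t(1) = 18,  t(2) = 1,  t(3) = 4.
The sequence repeats with period 3.
So t(704) = t(0 + ((704-0) mod 3)) = t(2) = 1.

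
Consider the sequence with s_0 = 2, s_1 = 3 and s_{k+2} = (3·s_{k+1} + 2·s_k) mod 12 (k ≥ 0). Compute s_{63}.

s_0 = 2; s_1 = 3; s_2 = 1; s_3 = 9; s_4 = 5; s_5 = 9; s_6 = 1; s_7 = 9.
Since (s_6, s_7) = (s_2, s_3) = (1, 9) (two consecutive terms determine the rest), the sequence is eventually periodic: after a pre-period of length 2 it cycles with period 4.
For k ≥ 2, s_k depends only on (k - 2) mod 4. (63 - 2) mod 4 = 1, so s_{63} = s_3 = 9.

9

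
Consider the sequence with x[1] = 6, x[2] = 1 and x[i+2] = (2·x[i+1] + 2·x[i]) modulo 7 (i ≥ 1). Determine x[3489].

5

We have x[1] = 6, x[2] = 1, x[3] = 0, x[4] = 2, x[5] = 4, x[6] = 5, x[7] = 4, x[8] = 4, x[9] = 2, x[10] = 5, x[11] = 0, x[12] = 3, x[13] = 6, x[14] = 4, x[15] = 6, x[16] = 6, x[17] = 3, x[18] = 4, x[19] = 0, x[20] = 1, x[21] = 2, x[22] = 6, x[23] = 2, x[24] = 2, x[25] = 1, x[26] = 6, x[27] = 0, x[28] = 5, x[29] = 3, x[30] = 2, x[31] = 3, x[32] = 3, x[33] = 5, x[34] = 2, x[35] = 0, x[36] = 4, x[37] = 1, x[38] = 3, x[39] = 1, x[40] = 1, x[41] = 4, x[42] = 3, x[43] = 0, x[44] = 6, x[45] = 5, x[46] = 1, x[47] = 5, x[48] = 5, x[49] = 6, x[50] = 1.
The sequence repeats with period 48.
(3489 - 1) mod 48 = 32, so x[3489] = x[33] = 5.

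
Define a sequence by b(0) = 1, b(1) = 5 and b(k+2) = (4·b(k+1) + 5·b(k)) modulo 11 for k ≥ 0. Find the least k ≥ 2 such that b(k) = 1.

5

Computing terms: b(0) = 1, b(1) = 5, b(2) = 3, b(3) = 4, b(4) = 9, b(5) = 1, b(6) = 5.
The sequence repeats with period 5.
The value 1 next appears (with k ≥ 2) at b(5).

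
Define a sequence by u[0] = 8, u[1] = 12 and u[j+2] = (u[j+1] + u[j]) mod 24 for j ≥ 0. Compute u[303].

u[0] = 8; u[1] = 12; u[2] = 20; u[3] = 8; u[4] = 4; u[5] = 12; u[6] = 16; u[7] = 4; u[8] = 20; u[9] = 0; u[10] = 20; u[11] = 20; u[12] = 16; u[13] = 12; u[14] = 4; u[15] = 16; u[16] = 20; u[17] = 12; u[18] = 8; u[19] = 20; u[20] = 4; u[21] = 0; u[22] = 4; u[23] = 4; u[24] = 8; u[25] = 12.
Since (u[24], u[25]) = (u[0], u[1]) = (8, 12) (two consecutive terms determine the rest), the sequence is periodic with period 24.
So u[303] = u[0 + ((303-0) mod 24)] = u[15] = 16.

16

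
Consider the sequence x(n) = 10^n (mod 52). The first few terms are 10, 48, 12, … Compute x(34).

16

Computing terms: x(1) = 10; x(2) = 48; x(3) = 12; x(4) = 16; x(5) = 4; x(6) = 40; x(7) = 36; x(8) = 48.
Since x(8) = x(2) = 48, the sequence is eventually periodic: after a pre-period of length 1 it cycles with period 6.
For n ≥ 2, x(n) depends only on (n - 2) mod 6. (34 - 2) mod 6 = 2, so x(34) = x(4) = 16.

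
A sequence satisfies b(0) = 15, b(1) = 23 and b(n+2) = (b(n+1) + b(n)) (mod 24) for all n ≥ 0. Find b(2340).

15

Listing terms: b(0) = 15; b(1) = 23; b(2) = 14; b(3) = 13; b(4) = 3; b(5) = 16; b(6) = 19; b(7) = 11; b(8) = 6; b(9) = 17; b(10) = 23; b(11) = 16; b(12) = 15; b(13) = 7; b(14) = 22; b(15) = 5; b(16) = 3; b(17) = 8; b(18) = 11; b(19) = 19; b(20) = 6; b(21) = 1; b(22) = 7; b(23) = 8; b(24) = 15; b(25) = 23.
Since (b(24), b(25)) = (b(0), b(1)) = (15, 23) (two consecutive terms determine the rest), the sequence is periodic with period 24.
So b(2340) = b(0 + ((2340-0) mod 24)) = b(12) = 15.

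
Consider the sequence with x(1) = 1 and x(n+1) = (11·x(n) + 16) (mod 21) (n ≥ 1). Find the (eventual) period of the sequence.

We have x(1) = 1; x(2) = 6; x(3) = 19; x(4) = 15; x(5) = 13; x(6) = 12; x(7) = 1.
The sequence repeats with period 6.

6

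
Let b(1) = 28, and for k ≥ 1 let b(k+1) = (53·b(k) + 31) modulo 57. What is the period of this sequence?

18

We have b(1) = 28; b(2) = 33; b(3) = 13; b(4) = 36; b(5) = 1; b(6) = 27; b(7) = 37; b(8) = 54; b(9) = 43; b(10) = 30; b(11) = 25; b(12) = 45; b(13) = 22; b(14) = 0; b(15) = 31; b(16) = 21; b(17) = 4; b(18) = 15; b(19) = 28.
Since b(19) = b(1) = 28, the sequence is periodic with period 18.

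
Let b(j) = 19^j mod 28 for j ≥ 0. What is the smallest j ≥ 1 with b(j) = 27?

Listing terms: b(0) = 1, b(1) = 19, b(2) = 25, b(3) = 27, b(4) = 9, b(5) = 3, b(6) = 1.
The sequence repeats with period 6.
The value 27 first appears (with j ≥ 1) at b(3).

3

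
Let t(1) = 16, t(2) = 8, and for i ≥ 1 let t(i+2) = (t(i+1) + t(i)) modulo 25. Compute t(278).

18

Listing terms: t(1) = 16,  t(2) = 8,  t(3) = 24,  t(4) = 7,  t(5) = 6,  t(6) = 13,  t(7) = 19,  t(8) = 7,  t(9) = 1,  t(10) = 8,  t(11) = 9,  t(12) = 17,  t(13) = 1,  t(14) = 18,  t(15) = 19,  t(16) = 12,  t(17) = 6,  t(18) = 18,  t(19) = 24,  t(20) = 17,  t(21) = 16,  t(22) = 8.
The sequence repeats with period 20.
(278 - 1) mod 20 = 17, so t(278) = t(18) = 18.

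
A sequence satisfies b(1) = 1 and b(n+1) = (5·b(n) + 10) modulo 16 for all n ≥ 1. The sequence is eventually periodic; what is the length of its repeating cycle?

Listing terms: b(1) = 1,  b(2) = 15,  b(3) = 5,  b(4) = 3,  b(5) = 9,  b(6) = 7,  b(7) = 13,  b(8) = 11,  b(9) = 1.
Since b(9) = b(1) = 1, the sequence is periodic with period 8.

8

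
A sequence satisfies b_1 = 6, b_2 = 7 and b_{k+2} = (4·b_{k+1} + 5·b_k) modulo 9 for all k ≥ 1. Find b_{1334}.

We have b_1 = 6, b_2 = 7, b_3 = 4, b_4 = 6, b_5 = 8, b_6 = 8, b_7 = 0, b_8 = 4, b_9 = 7, b_{10} = 3, b_{11} = 2, b_{12} = 5, b_{13} = 3, b_{14} = 1, b_{15} = 1, b_{16} = 0, b_{17} = 5, b_{18} = 2, b_{19} = 6, b_{20} = 7.
Since (b_{19}, b_{20}) = (b_1, b_2) = (6, 7) (two consecutive terms determine the rest), the sequence is periodic with period 18.
So b_{1334} = b_{1 + ((1334-1) mod 18)} = b_2 = 7.

7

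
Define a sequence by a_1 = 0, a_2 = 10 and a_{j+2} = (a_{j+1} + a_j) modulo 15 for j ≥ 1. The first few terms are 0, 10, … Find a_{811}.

Listing terms: a_1 = 0, a_2 = 10, a_3 = 10, a_4 = 5, a_5 = 0, a_6 = 5, a_7 = 5, a_8 = 10, a_9 = 0, a_{10} = 10.
Since (a_9, a_{10}) = (a_1, a_2) = (0, 10) (two consecutive terms determine the rest), the sequence is periodic with period 8.
So a_{811} = a_{1 + ((811-1) mod 8)} = a_3 = 10.

10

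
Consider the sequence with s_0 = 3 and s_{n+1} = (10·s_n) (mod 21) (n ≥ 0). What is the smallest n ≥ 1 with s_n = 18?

3

Listing terms: s_0 = 3, s_1 = 9, s_2 = 6, s_3 = 18, s_4 = 12, s_5 = 15, s_6 = 3.
The sequence repeats with period 6.
The value 18 first appears (with n ≥ 1) at s_3.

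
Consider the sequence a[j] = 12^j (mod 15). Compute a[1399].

3

We have a[0] = 1, a[1] = 12, a[2] = 9, a[3] = 3, a[4] = 6, a[5] = 12.
Since a[5] = a[1] = 12, the sequence is eventually periodic: after a pre-period of length 1 it cycles with period 4.
For j ≥ 1, a[j] depends only on (j - 1) mod 4. (1399 - 1) mod 4 = 2, so a[1399] = a[3] = 3.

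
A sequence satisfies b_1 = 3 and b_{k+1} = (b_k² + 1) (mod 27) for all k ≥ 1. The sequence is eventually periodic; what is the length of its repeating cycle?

3

Computing terms: b_1 = 3,  b_2 = 10,  b_3 = 20,  b_4 = 23,  b_5 = 17,  b_6 = 20.
Since b_6 = b_3 = 20, the sequence is eventually periodic: after a pre-period of length 2 it cycles with period 3.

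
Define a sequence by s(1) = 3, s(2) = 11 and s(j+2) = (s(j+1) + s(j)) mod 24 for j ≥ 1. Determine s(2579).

We have s(1) = 3, s(2) = 11, s(3) = 14, s(4) = 1, s(5) = 15, s(6) = 16, s(7) = 7, s(8) = 23, s(9) = 6, s(10) = 5, s(11) = 11, s(12) = 16, s(13) = 3, s(14) = 19, s(15) = 22, s(16) = 17, s(17) = 15, s(18) = 8, s(19) = 23, s(20) = 7, s(21) = 6, s(22) = 13, s(23) = 19, s(24) = 8, s(25) = 3, s(26) = 11.
The sequence repeats with period 24.
(2579 - 1) mod 24 = 10, so s(2579) = s(11) = 11.

11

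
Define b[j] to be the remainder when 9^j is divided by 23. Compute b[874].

We have b[0] = 1; b[1] = 9; b[2] = 12; b[3] = 16; b[4] = 6; b[5] = 8; b[6] = 3; b[7] = 4; b[8] = 13; b[9] = 2; b[10] = 18; b[11] = 1.
The sequence repeats with period 11.
(874 - 0) mod 11 = 5, so b[874] = b[5] = 8.

8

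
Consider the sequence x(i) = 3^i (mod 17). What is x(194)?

Listing terms: x(1) = 3, x(2) = 9, x(3) = 10, x(4) = 13, x(5) = 5, x(6) = 15, x(7) = 11, x(8) = 16, x(9) = 14, x(10) = 8, x(11) = 7, x(12) = 4, x(13) = 12, x(14) = 2, x(15) = 6, x(16) = 1, x(17) = 3.
The sequence repeats with period 16.
(194 - 1) mod 16 = 1, so x(194) = x(2) = 9.

9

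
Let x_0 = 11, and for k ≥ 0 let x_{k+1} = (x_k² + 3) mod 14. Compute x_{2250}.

Computing terms: x_0 = 11,  x_1 = 12,  x_2 = 7,  x_3 = 10,  x_4 = 5,  x_5 = 0,  x_6 = 3,  x_7 = 12.
Since x_7 = x_1 = 12, the sequence is eventually periodic: after a pre-period of length 1 it cycles with period 6.
For k ≥ 1, x_k depends only on (k - 1) mod 6. (2250 - 1) mod 6 = 5, so x_{2250} = x_6 = 3.

3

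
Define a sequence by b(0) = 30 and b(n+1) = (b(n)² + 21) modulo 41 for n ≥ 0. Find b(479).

21

b(0) = 30, b(1) = 19, b(2) = 13, b(3) = 26, b(4) = 0, b(5) = 21, b(6) = 11, b(7) = 19.
Since b(7) = b(1) = 19, the sequence is eventually periodic: after a pre-period of length 1 it cycles with period 6.
For n ≥ 1, b(n) depends only on (n - 1) mod 6. (479 - 1) mod 6 = 4, so b(479) = b(5) = 21.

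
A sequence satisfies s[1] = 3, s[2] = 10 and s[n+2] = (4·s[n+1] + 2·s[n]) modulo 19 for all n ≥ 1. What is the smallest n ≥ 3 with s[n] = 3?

10

s[1] = 3; s[2] = 10; s[3] = 8; s[4] = 14; s[5] = 15; s[6] = 12; s[7] = 2; s[8] = 13; s[9] = 18; s[10] = 3; s[11] = 10.
Since (s[10], s[11]) = (s[1], s[2]) = (3, 10) (two consecutive terms determine the rest), the sequence is periodic with period 9.
The value 3 next appears (with n ≥ 3) at s[10].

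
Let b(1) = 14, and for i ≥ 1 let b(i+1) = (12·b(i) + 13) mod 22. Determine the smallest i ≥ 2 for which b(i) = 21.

10

We have b(1) = 14; b(2) = 5; b(3) = 7; b(4) = 9; b(5) = 11; b(6) = 13; b(7) = 15; b(8) = 17; b(9) = 19; b(10) = 21; b(11) = 1; b(12) = 3; b(13) = 5.
Since b(13) = b(2) = 5, the sequence is eventually periodic: after a pre-period of length 1 it cycles with period 11.
The value 21 first appears (with i ≥ 2) at b(10).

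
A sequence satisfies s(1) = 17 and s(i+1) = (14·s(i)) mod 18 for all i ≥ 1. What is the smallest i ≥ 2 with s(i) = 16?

6

Listing terms: s(1) = 17, s(2) = 4, s(3) = 2, s(4) = 10, s(5) = 14, s(6) = 16, s(7) = 8, s(8) = 4.
Since s(8) = s(2) = 4, the sequence is eventually periodic: after a pre-period of length 1 it cycles with period 6.
The value 16 first appears (with i ≥ 2) at s(6).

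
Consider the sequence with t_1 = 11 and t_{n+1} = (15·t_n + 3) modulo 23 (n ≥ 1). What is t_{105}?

t_1 = 11; t_2 = 7; t_3 = 16; t_4 = 13; t_5 = 14; t_6 = 6; t_7 = 1; t_8 = 18; t_9 = 20; t_{10} = 4; t_{11} = 17; t_{12} = 5; t_{13} = 9; t_{14} = 0; t_{15} = 3; t_{16} = 2; t_{17} = 10; t_{18} = 15; t_{19} = 21; t_{20} = 19; t_{21} = 12; t_{22} = 22; t_{23} = 11.
Since t_{23} = t_1 = 11, the sequence is periodic with period 22.
So t_{105} = t_{1 + ((105-1) mod 22)} = t_{17} = 10.

10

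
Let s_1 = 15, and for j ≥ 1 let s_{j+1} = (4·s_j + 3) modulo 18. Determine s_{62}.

s_1 = 15, s_2 = 9, s_3 = 3, s_4 = 15.
The sequence repeats with period 3.
So s_{62} = s_{1 + ((62-1) mod 3)} = s_2 = 9.

9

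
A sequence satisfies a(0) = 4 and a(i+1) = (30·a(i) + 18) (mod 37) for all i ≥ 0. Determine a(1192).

a(0) = 4, a(1) = 27, a(2) = 14, a(3) = 31, a(4) = 23, a(5) = 5, a(6) = 20, a(7) = 26, a(8) = 21, a(9) = 19, a(10) = 33, a(11) = 9, a(12) = 29, a(13) = 0, a(14) = 18, a(15) = 3, a(16) = 34, a(17) = 2, a(18) = 4.
Since a(18) = a(0) = 4, the sequence is periodic with period 18.
(1192 - 0) mod 18 = 4, so a(1192) = a(4) = 23.

23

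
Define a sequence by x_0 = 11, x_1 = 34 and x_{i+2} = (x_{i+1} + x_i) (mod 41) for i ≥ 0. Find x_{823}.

Computing terms: x_0 = 11,  x_1 = 34,  x_2 = 4,  x_3 = 38,  x_4 = 1,  x_5 = 39,  x_6 = 40,  x_7 = 38,  x_8 = 37,  x_9 = 34,  x_{10} = 30,  x_{11} = 23,  x_{12} = 12,  x_{13} = 35,  x_{14} = 6,  x_{15} = 0,  x_{16} = 6,  x_{17} = 6,  x_{18} = 12,  x_{19} = 18,  x_{20} = 30,  x_{21} = 7,  x_{22} = 37,  x_{23} = 3,  x_{24} = 40,  x_{25} = 2,  x_{26} = 1,  x_{27} = 3,  x_{28} = 4,  x_{29} = 7,  x_{30} = 11,  x_{31} = 18,  x_{32} = 29,  x_{33} = 6,  x_{34} = 35,  x_{35} = 0,  x_{36} = 35,  x_{37} = 35,  x_{38} = 29,  x_{39} = 23,  x_{40} = 11,  x_{41} = 34.
Since (x_{40}, x_{41}) = (x_0, x_1) = (11, 34) (two consecutive terms determine the rest), the sequence is periodic with period 40.
So x_{823} = x_{0 + ((823-0) mod 40)} = x_{23} = 3.

3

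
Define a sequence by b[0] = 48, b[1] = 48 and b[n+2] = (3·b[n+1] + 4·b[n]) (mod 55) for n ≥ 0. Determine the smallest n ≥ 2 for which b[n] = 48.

b[0] = 48,  b[1] = 48,  b[2] = 6,  b[3] = 45,  b[4] = 49,  b[5] = 52,  b[6] = 22,  b[7] = 54,  b[8] = 30,  b[9] = 31,  b[10] = 48,  b[11] = 48.
Since (b[10], b[11]) = (b[0], b[1]) = (48, 48) (two consecutive terms determine the rest), the sequence is periodic with period 10.
The value 48 next appears (with n ≥ 2) at b[10].

10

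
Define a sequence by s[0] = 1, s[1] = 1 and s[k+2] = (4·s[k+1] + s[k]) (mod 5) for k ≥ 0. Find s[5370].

4

s[0] = 1, s[1] = 1, s[2] = 0, s[3] = 1, s[4] = 4, s[5] = 2, s[6] = 2, s[7] = 0, s[8] = 2, s[9] = 3, s[10] = 4, s[11] = 4, s[12] = 0, s[13] = 4, s[14] = 1, s[15] = 3, s[16] = 3, s[17] = 0, s[18] = 3, s[19] = 2, s[20] = 1, s[21] = 1.
Since (s[20], s[21]) = (s[0], s[1]) = (1, 1) (two consecutive terms determine the rest), the sequence is periodic with period 20.
(5370 - 0) mod 20 = 10, so s[5370] = s[10] = 4.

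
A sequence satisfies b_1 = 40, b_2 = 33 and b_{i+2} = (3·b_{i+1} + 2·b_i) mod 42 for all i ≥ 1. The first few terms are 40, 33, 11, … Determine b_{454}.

21

We have b_1 = 40; b_2 = 33; b_3 = 11; b_4 = 15; b_5 = 25; b_6 = 21; b_7 = 29; b_8 = 3; b_9 = 25; b_{10} = 39; b_{11} = 41; b_{12} = 33; b_{13} = 13; b_{14} = 21; b_{15} = 5; b_{16} = 15; b_{17} = 13; b_{18} = 27; b_{19} = 23; b_{20} = 39; b_{21} = 37; b_{22} = 21; b_{23} = 11; b_{24} = 33; b_{25} = 37; b_{26} = 9; b_{27} = 17; b_{28} = 27; b_{29} = 31; b_{30} = 21; b_{31} = 41; b_{32} = 39; b_{33} = 31; b_{34} = 3; b_{35} = 29; b_{36} = 9; b_{37} = 1; b_{38} = 21; b_{39} = 23; b_{40} = 27; b_{41} = 1; b_{42} = 15; b_{43} = 5; b_{44} = 3; b_{45} = 19; b_{46} = 21; b_{47} = 17; b_{48} = 9; b_{49} = 19; b_{50} = 33; b_{51} = 11.
Since (b_{50}, b_{51}) = (b_2, b_3) = (33, 11) (two consecutive terms determine the rest), the sequence is eventually periodic: after a pre-period of length 1 it cycles with period 48.
For i ≥ 2, b_i depends only on (i - 2) mod 48. (454 - 2) mod 48 = 20, so b_{454} = b_{22} = 21.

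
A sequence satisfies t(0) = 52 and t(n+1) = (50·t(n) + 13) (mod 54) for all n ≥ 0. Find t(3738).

43

Listing terms: t(0) = 52; t(1) = 21; t(2) = 37; t(3) = 27; t(4) = 13; t(5) = 15; t(6) = 7; t(7) = 39; t(8) = 19; t(9) = 45; t(10) = 49; t(11) = 33; t(12) = 43; t(13) = 3; t(14) = 1; t(15) = 9; t(16) = 31; t(17) = 51; t(18) = 25; t(19) = 21.
Since t(19) = t(1) = 21, the sequence is eventually periodic: after a pre-period of length 1 it cycles with period 18.
For n ≥ 1, t(n) depends only on (n - 1) mod 18. (3738 - 1) mod 18 = 11, so t(3738) = t(12) = 43.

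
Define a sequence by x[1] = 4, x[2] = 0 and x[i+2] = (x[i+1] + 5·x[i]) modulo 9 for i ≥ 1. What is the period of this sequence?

18

x[1] = 4; x[2] = 0; x[3] = 2; x[4] = 2; x[5] = 3; x[6] = 4; x[7] = 1; x[8] = 3; x[9] = 8; x[10] = 5; x[11] = 0; x[12] = 7; x[13] = 7; x[14] = 6; x[15] = 5; x[16] = 8; x[17] = 6; x[18] = 1; x[19] = 4; x[20] = 0.
The sequence repeats with period 18.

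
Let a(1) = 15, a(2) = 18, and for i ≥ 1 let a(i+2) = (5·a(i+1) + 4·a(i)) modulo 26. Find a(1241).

8

We have a(1) = 15, a(2) = 18, a(3) = 20, a(4) = 16, a(5) = 4, a(6) = 6, a(7) = 20, a(8) = 20, a(9) = 24, a(10) = 18, a(11) = 4, a(12) = 14, a(13) = 8, a(14) = 18, a(15) = 18, a(16) = 6, a(17) = 24, a(18) = 14, a(19) = 10, a(20) = 2, a(21) = 24, a(22) = 24, a(23) = 8, a(24) = 6, a(25) = 10, a(26) = 22, a(27) = 20, a(28) = 6, a(29) = 6, a(30) = 2, a(31) = 8, a(32) = 22, a(33) = 12, a(34) = 18, a(35) = 8, a(36) = 8, a(37) = 20, a(38) = 2, a(39) = 12, a(40) = 16, a(41) = 24, a(42) = 2, a(43) = 2, a(44) = 18, a(45) = 20.
Since (a(44), a(45)) = (a(2), a(3)) = (18, 20) (two consecutive terms determine the rest), the sequence is eventually periodic: after a pre-period of length 1 it cycles with period 42.
For i ≥ 2, a(i) depends only on (i - 2) mod 42. (1241 - 2) mod 42 = 21, so a(1241) = a(23) = 8.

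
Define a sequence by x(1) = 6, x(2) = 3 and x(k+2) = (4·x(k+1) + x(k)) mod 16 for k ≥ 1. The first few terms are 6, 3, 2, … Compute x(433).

x(1) = 6, x(2) = 3, x(3) = 2, x(4) = 11, x(5) = 14, x(6) = 3, x(7) = 10, x(8) = 11, x(9) = 6, x(10) = 3.
Since (x(9), x(10)) = (x(1), x(2)) = (6, 3) (two consecutive terms determine the rest), the sequence is periodic with period 8.
So x(433) = x(1 + ((433-1) mod 8)) = x(1) = 6.

6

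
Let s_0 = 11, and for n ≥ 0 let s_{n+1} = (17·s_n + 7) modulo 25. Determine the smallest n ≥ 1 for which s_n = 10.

10

Computing terms: s_0 = 11; s_1 = 19; s_2 = 5; s_3 = 17; s_4 = 21; s_5 = 14; s_6 = 20; s_7 = 22; s_8 = 6; s_9 = 9; s_{10} = 10; s_{11} = 2; s_{12} = 16; s_{13} = 4; s_{14} = 0; s_{15} = 7; s_{16} = 1; s_{17} = 24; s_{18} = 15; s_{19} = 12; s_{20} = 11.
The sequence repeats with period 20.
The value 10 first appears (with n ≥ 1) at s_{10}.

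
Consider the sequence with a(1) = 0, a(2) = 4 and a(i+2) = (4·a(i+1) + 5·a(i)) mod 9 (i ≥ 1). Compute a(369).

Computing terms: a(1) = 0; a(2) = 4; a(3) = 7; a(4) = 3; a(5) = 2; a(6) = 5; a(7) = 3; a(8) = 1; a(9) = 1; a(10) = 0; a(11) = 5; a(12) = 2; a(13) = 6; a(14) = 7; a(15) = 4; a(16) = 6; a(17) = 8; a(18) = 8; a(19) = 0; a(20) = 4.
Since (a(19), a(20)) = (a(1), a(2)) = (0, 4) (two consecutive terms determine the rest), the sequence is periodic with period 18.
(369 - 1) mod 18 = 8, so a(369) = a(9) = 1.

1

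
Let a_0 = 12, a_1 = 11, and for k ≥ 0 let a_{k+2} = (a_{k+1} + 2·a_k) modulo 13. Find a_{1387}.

Listing terms: a_0 = 12, a_1 = 11, a_2 = 9, a_3 = 5, a_4 = 10, a_5 = 7, a_6 = 1, a_7 = 2, a_8 = 4, a_9 = 8, a_{10} = 3, a_{11} = 6, a_{12} = 12, a_{13} = 11.
Since (a_{12}, a_{13}) = (a_0, a_1) = (12, 11) (two consecutive terms determine the rest), the sequence is periodic with period 12.
So a_{1387} = a_{0 + ((1387-0) mod 12)} = a_7 = 2.

2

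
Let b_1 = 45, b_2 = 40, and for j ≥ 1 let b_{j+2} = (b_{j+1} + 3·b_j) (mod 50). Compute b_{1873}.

45

Computing terms: b_1 = 45, b_2 = 40, b_3 = 25, b_4 = 45, b_5 = 20, b_6 = 5, b_7 = 15, b_8 = 30, b_9 = 25, b_{10} = 15, b_{11} = 40, b_{12} = 35, b_{13} = 5, b_{14} = 10, b_{15} = 25, b_{16} = 5, b_{17} = 30, b_{18} = 45, b_{19} = 35, b_{20} = 20, b_{21} = 25, b_{22} = 35, b_{23} = 10, b_{24} = 15, b_{25} = 45, b_{26} = 40.
Since (b_{25}, b_{26}) = (b_1, b_2) = (45, 40) (two consecutive terms determine the rest), the sequence is periodic with period 24.
(1873 - 1) mod 24 = 0, so b_{1873} = b_1 = 45.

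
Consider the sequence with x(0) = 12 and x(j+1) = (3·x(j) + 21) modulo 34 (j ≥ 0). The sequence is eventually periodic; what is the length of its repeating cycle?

Listing terms: x(0) = 12, x(1) = 23, x(2) = 22, x(3) = 19, x(4) = 10, x(5) = 17, x(6) = 4, x(7) = 33, x(8) = 18, x(9) = 7, x(10) = 8, x(11) = 11, x(12) = 20, x(13) = 13, x(14) = 26, x(15) = 31, x(16) = 12.
Since x(16) = x(0) = 12, the sequence is periodic with period 16.

16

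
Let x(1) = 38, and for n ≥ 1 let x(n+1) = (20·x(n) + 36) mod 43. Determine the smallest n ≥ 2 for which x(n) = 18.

39

Computing terms: x(1) = 38, x(2) = 22, x(3) = 3, x(4) = 10, x(5) = 21, x(6) = 26, x(7) = 40, x(8) = 19, x(9) = 29, x(10) = 14, x(11) = 15, x(12) = 35, x(13) = 5, x(14) = 7, x(15) = 4, x(16) = 30, x(17) = 34, x(18) = 28, x(19) = 37, x(20) = 2, x(21) = 33, x(22) = 8, x(23) = 24, x(24) = 0, x(25) = 36, x(26) = 25, x(27) = 20, x(28) = 6, x(29) = 27, x(30) = 17, x(31) = 32, x(32) = 31, x(33) = 11, x(34) = 41, x(35) = 39, x(36) = 42, x(37) = 16, x(38) = 12, x(39) = 18, x(40) = 9, x(41) = 1, x(42) = 13, x(43) = 38.
Since x(43) = x(1) = 38, the sequence is periodic with period 42.
The value 18 first appears (with n ≥ 2) at x(39).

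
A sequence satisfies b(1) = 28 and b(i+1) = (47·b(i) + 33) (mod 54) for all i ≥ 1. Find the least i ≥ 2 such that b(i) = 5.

16

Listing terms: b(1) = 28; b(2) = 53; b(3) = 40; b(4) = 23; b(5) = 34; b(6) = 11; b(7) = 10; b(8) = 17; b(9) = 22; b(10) = 41; b(11) = 16; b(12) = 29; b(13) = 46; b(14) = 35; b(15) = 4; b(16) = 5; b(17) = 52; b(18) = 47; b(19) = 28.
The sequence repeats with period 18.
The value 5 first appears (with i ≥ 2) at b(16).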